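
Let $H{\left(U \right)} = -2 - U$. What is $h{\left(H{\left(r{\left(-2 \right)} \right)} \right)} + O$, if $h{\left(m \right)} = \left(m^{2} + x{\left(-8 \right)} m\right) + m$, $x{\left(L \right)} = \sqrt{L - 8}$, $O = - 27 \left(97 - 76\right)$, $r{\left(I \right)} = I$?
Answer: $-567$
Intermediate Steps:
$O = -567$ ($O = \left(-27\right) 21 = -567$)
$x{\left(L \right)} = \sqrt{-8 + L}$
$h{\left(m \right)} = m + m^{2} + 4 i m$ ($h{\left(m \right)} = \left(m^{2} + \sqrt{-8 - 8} m\right) + m = \left(m^{2} + \sqrt{-16} m\right) + m = \left(m^{2} + 4 i m\right) + m = m + m^{2} + 4 i m$)
$h{\left(H{\left(r{\left(-2 \right)} \right)} \right)} + O = \left(-2 - -2\right) \left(1 - 0 + 4 i\right) - 567 = \left(-2 + 2\right) \left(1 + \left(-2 + 2\right) + 4 i\right) - 567 = 0 \left(1 + 0 + 4 i\right) - 567 = 0 \left(1 + 4 i\right) - 567 = 0 - 567 = -567$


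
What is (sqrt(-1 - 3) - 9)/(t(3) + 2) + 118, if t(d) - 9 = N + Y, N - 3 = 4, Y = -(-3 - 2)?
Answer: 2705/23 + 2*I/23 ≈ 117.61 + 0.086957*I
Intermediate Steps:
Y = 5 (Y = -1*(-5) = 5)
N = 7 (N = 3 + 4 = 7)
t(d) = 21 (t(d) = 9 + (7 + 5) = 9 + 12 = 21)
(sqrt(-1 - 3) - 9)/(t(3) + 2) + 118 = (sqrt(-1 - 3) - 9)/(21 + 2) + 118 = (sqrt(-4) - 9)/23 + 118 = (2*I - 9)*(1/23) + 118 = (-9 + 2*I)*(1/23) + 118 = (-9/23 + 2*I/23) + 118 = 2705/23 + 2*I/23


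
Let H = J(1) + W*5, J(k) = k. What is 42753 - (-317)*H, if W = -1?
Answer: 41485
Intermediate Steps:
H = -4 (H = 1 - 1*5 = 1 - 5 = -4)
42753 - (-317)*H = 42753 - (-317)*(-4) = 42753 - 1*1268 = 42753 - 1268 = 41485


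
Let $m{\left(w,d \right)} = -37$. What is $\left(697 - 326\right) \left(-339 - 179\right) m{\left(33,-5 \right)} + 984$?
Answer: $7111570$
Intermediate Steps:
$\left(697 - 326\right) \left(-339 - 179\right) m{\left(33,-5 \right)} + 984 = \left(697 - 326\right) \left(-339 - 179\right) \left(-37\right) + 984 = 371 \left(-518\right) \left(-37\right) + 984 = \left(-192178\right) \left(-37\right) + 984 = 7110586 + 984 = 7111570$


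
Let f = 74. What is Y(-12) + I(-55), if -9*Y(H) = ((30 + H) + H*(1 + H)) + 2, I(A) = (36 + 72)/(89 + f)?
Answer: -23804/1467 ≈ -16.226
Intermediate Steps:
I(A) = 108/163 (I(A) = (36 + 72)/(89 + 74) = 108/163)
Y(H) = -32/9 - H/9 - H*(1 + H)/9 (Y(H) = -(((30 + H) + H*(1 + H)) + 2)/9 = -((30 + H + H*(1 + H)) + 2)/9 = -(32 + H + H*(1 + H))/9 = -32/9 - H/9 - H*(1 + H)/9)
Y(-12) + I(-55) = (-32/9 - 2/9*(-12) - 1/9*(-12)**2) + 108/163 = (-32/9 + 8/3 - 1/9*144) + 108/163 = (-32/9 + 8/3 - 16) + 108/163 = -152/9 + 108/163 = -23804/1467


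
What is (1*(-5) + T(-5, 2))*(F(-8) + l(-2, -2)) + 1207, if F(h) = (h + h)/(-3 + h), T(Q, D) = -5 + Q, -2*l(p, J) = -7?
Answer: 24919/22 ≈ 1132.7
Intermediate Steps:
l(p, J) = 7/2 (l(p, J) = -½*(-7) = 7/2)
F(h) = 2*h/(-3 + h) (F(h) = (2*h)/(-3 + h) = 2*h/(-3 + h))
(1*(-5) + T(-5, 2))*(F(-8) + l(-2, -2)) + 1207 = (1*(-5) + (-5 - 5))*(2*(-8)/(-3 - 8) + 7/2) + 1207 = (-5 - 10)*(2*(-8)/(-11) + 7/2) + 1207 = -15*(2*(-8)*(-1/11) + 7/2) + 1207 = -15*(16/11 + 7/2) + 1207 = -15*109/22 + 1207 = -1635/22 + 1207 = 24919/22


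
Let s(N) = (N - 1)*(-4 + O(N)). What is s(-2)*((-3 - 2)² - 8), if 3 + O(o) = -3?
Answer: 510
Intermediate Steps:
O(o) = -6 (O(o) = -3 - 3 = -6)
s(N) = 10 - 10*N (s(N) = (N - 1)*(-4 - 6) = (-1 + N)*(-10) = 10 - 10*N)
s(-2)*((-3 - 2)² - 8) = (10 - 10*(-2))*((-3 - 2)² - 8) = (10 + 20)*((-5)² - 8) = 30*(25 - 8) = 30*17 = 510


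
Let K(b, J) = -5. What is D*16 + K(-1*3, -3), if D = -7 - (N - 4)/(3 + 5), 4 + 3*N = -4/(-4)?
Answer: -107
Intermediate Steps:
N = -1 (N = -4/3 + (-4/(-4))/3 = -4/3 + (-4*(-1/4))/3 = -4/3 + (1/3)*1 = -4/3 + 1/3 = -1)
D = -51/8 (D = -7 - (-1 - 4)/(3 + 5) = -7 - (-5)/8 = -7 - 1*(-5/8) = -7 + 5/8 = -51/8 ≈ -6.3750)
D*16 + K(-1*3, -3) = -51/8*16 - 5 = -102 - 5 = -107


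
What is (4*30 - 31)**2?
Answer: 7921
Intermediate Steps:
(4*30 - 31)**2 = (120 - 31)**2 = 89**2 = 7921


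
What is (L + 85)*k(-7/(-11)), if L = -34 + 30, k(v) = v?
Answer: 567/11 ≈ 51.545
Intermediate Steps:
L = -4
(L + 85)*k(-7/(-11)) = (-4 + 85)*(-7/(-11)) = 81*(-7*(-1/11)) = 81*(7/11) = 567/11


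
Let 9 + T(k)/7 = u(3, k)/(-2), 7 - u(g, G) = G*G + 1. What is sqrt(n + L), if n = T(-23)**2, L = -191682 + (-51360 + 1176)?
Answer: sqrt(11528761)/2 ≈ 1697.7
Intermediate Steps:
u(g, G) = 6 - G**2 (u(g, G) = 7 - (G*G + 1) = 7 - (G**2 + 1) = 7 - (1 + G**2) = 7 + (-1 - G**2) = 6 - G**2)
L = -241866 (L = -191682 - 50184 = -241866)
T(k) = -84 + 7*k**2/2 (T(k) = -63 + 7*((6 - k**2)/(-2)) = -63 + 7*((6 - k**2)*(-1/2)) = -63 + 7*(-3 + k**2/2) = -63 + (-21 + 7*k**2/2) = -84 + 7*k**2/2)
n = 12496225/4 (n = (-84 + (7/2)*(-23)**2)**2 = (-84 + (7/2)*529)**2 = (-84 + 3703/2)**2 = (3535/2)**2 = 12496225/4 ≈ 3.1241e+6)
sqrt(n + L) = sqrt(12496225/4 - 241866) = sqrt(11528761/4) = sqrt(11528761)/2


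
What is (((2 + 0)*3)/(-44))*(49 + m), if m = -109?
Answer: 90/11 ≈ 8.1818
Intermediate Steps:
(((2 + 0)*3)/(-44))*(49 + m) = (((2 + 0)*3)/(-44))*(49 - 109) = ((2*3)*(-1/44))*(-60) = (6*(-1/44))*(-60) = -3/22*(-60) = 90/11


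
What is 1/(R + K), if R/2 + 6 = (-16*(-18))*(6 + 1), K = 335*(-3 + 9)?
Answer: 1/6030 ≈ 0.00016584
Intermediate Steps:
K = 2010 (K = 335*6 = 2010)
R = 4020 (R = -12 + 2*((-16*(-18))*(6 + 1)) = -12 + 2*(288*7) = -12 + 2*2016 = -12 + 4032 = 4020)
1/(R + K) = 1/(4020 + 2010) = 1/6030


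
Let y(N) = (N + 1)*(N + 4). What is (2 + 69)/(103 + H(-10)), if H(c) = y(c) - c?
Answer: 71/167 ≈ 0.42515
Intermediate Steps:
y(N) = (1 + N)*(4 + N)
H(c) = 4 + c**2 + 4*c (H(c) = (4 + c**2 + 5*c) - c = 4 + c**2 + 4*c)
(2 + 69)/(103 + H(-10)) = (2 + 69)/(103 + (4 + (-10)**2 + 4*(-10))) = 71/(103 + (4 + 100 - 40)) = 71/(103 + 64) = 71/167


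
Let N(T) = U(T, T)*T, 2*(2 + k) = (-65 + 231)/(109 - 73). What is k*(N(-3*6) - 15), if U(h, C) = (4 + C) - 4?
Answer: 1133/12 ≈ 94.417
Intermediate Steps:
U(h, C) = C
k = 11/36 (k = -2 + ((-65 + 231)/(109 - 73))/2 = -2 + (166/36)/2 = -2 + (166*(1/36))/2 = -2 + (½)*(83/18) = -2 + 83/36 = 11/36 ≈ 0.30556)
N(T) = T² (N(T) = T*T = T²)
k*(N(-3*6) - 15) = 11*((-3*6)² - 15)/36 = 11*((-18)² - 15)/36 = 11*(324 - 15)/36 = (11/36)*309 = 1133/12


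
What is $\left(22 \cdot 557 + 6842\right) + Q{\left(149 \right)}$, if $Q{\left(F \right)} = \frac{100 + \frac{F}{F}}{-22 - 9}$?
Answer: $\frac{591875}{31} \approx 19093.0$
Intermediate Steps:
$Q{\left(F \right)} = - \frac{101}{31}$ ($Q{\left(F \right)} = \frac{100 + 1}{-31} = 101 \left(- \frac{1}{31}\right) = - \frac{101}{31}$)
$\left(22 \cdot 557 + 6842\right) + Q{\left(149 \right)} = \left(22 \cdot 557 + 6842\right) - \frac{101}{31} = \left(12254 + 6842\right) - \frac{101}{31} = 19096 - \frac{101}{31} = \frac{591875}{31}$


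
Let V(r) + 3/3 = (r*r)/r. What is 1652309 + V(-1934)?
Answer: 1650374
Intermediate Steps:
V(r) = -1 + r (V(r) = -1 + (r*r)/r = -1 + r²/r = -1 + r)
1652309 + V(-1934) = 1652309 + (-1 - 1934) = 1652309 - 1935 = 1650374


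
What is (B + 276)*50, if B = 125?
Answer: 20050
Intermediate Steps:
(B + 276)*50 = (125 + 276)*50 = 401*50 = 20050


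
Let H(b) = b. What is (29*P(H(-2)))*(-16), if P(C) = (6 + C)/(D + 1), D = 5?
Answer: -928/3 ≈ -309.33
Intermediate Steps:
P(C) = 1 + C/6 (P(C) = (6 + C)/(5 + 1) = (6 + C)/6 = (6 + C)*(⅙) = 1 + C/6)
(29*P(H(-2)))*(-16) = (29*(1 + (⅙)*(-2)))*(-16) = (29*(1 - ⅓))*(-16) = (29*(⅔))*(-16) = (58/3)*(-16) = -928/3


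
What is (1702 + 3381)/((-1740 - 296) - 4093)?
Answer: -5083/6129 ≈ -0.82934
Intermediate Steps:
(1702 + 3381)/((-1740 - 296) - 4093) = 5083/(-2036 - 4093) = 5083/(-6129) = 5083*(-1/6129) = -5083/6129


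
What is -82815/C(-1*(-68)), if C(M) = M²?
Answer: -82815/4624 ≈ -17.910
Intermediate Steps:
-82815/C(-1*(-68)) = -82815/((-1*(-68))²) = -82815/(68²) = -82815/4624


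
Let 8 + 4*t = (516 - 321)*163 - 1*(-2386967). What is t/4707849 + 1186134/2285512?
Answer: 1161026145833/1793307563948 ≈ 0.64742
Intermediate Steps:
t = 604686 (t = -2 + ((516 - 321)*163 - 1*(-2386967))/4 = -2 + (195*163 + 2386967)/4 = -2 + (31785 + 2386967)/4 = -2 + (1/4)*2418752 = -2 + 604688 = 604686)
t/4707849 + 1186134/2285512 = 604686/4707849 + 1186134/2285512 = 604686*(1/4707849) + 1186134*(1/2285512) = 201562/1569283 + 593067/1142756 = 1161026145833/1793307563948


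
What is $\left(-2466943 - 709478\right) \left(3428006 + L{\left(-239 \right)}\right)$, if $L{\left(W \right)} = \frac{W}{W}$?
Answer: $-10888793422947$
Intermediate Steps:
$L{\left(W \right)} = 1$
$\left(-2466943 - 709478\right) \left(3428006 + L{\left(-239 \right)}\right) = \left(-2466943 - 709478\right) \left(3428006 + 1\right) = \left(-3176421\right) 3428007 = -10888793422947$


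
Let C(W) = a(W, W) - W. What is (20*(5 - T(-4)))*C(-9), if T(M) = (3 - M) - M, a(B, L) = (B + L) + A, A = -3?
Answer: 1440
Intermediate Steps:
a(B, L) = -3 + B + L (a(B, L) = (B + L) - 3 = -3 + B + L)
T(M) = 3 - 2*M
C(W) = -3 + W (C(W) = (-3 + W + W) - W = (-3 + 2*W) - W = -3 + W)
(20*(5 - T(-4)))*C(-9) = (20*(5 - (3 - 2*(-4))))*(-3 - 9) = (20*(5 - (3 + 8)))*(-12) = (20*(5 - 1*11))*(-12) = (20*(5 - 11))*(-12) = (20*(-6))*(-12) = -120*(-12) = 1440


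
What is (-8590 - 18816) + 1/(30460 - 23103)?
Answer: -201625941/7357 ≈ -27406.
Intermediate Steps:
(-8590 - 18816) + 1/(30460 - 23103) = -27406 + 1/7357 = -201625941/7357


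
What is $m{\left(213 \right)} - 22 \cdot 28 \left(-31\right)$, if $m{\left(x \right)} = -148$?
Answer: $18948$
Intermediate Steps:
$m{\left(213 \right)} - 22 \cdot 28 \left(-31\right) = -148 - 22 \cdot 28 \left(-31\right) = -148 - 616 \left(-31\right) = -148 - -19096 = -148 + 19096 = 18948$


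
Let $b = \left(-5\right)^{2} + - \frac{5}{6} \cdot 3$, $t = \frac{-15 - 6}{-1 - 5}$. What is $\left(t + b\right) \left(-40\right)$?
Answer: $-1040$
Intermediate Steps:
$t = \frac{7}{2}$ ($t = - \frac{21}{-6} = \left(-21\right) \left(- \frac{1}{6}\right) = \frac{7}{2} \approx 3.5$)
$b = \frac{45}{2}$ ($b = 25 + \left(-5\right) \frac{1}{6} \cdot 3 = 25 - \frac{5}{2} = \frac{45}{2} \approx 22.5$)
$\left(t + b\right) \left(-40\right) = \left(\frac{7}{2} + \frac{45}{2}\right) \left(-40\right) = 26 \left(-40\right) = -1040$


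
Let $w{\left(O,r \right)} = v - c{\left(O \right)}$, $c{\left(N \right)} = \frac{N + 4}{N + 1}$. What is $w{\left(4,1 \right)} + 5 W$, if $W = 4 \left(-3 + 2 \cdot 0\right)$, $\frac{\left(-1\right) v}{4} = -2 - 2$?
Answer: $- \frac{228}{5} \approx -45.6$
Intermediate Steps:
$v = 16$ ($v = - 4 \left(-2 - 2\right) = \left(-4\right) \left(-4\right) = 16$)
$c{\left(N \right)} = \frac{4 + N}{1 + N}$
$w{\left(O,r \right)} = 16 - \frac{4 + O}{1 + O}$
$W = -12$ ($W = 4 \left(-3 + 0\right) = 4 \left(-3\right) = -12$)
$w{\left(4,1 \right)} + 5 W = \frac{3 \left(4 + 5 \cdot 4\right)}{1 + 4} + 5 \left(-12\right) = \frac{3 \left(4 + 20\right)}{5} - 60 = 3 \cdot \frac{1}{5} \cdot 24 - 60 = \frac{72}{5} - 60 = - \frac{228}{5}$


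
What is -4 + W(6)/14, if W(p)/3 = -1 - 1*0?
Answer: -59/14 ≈ -4.2143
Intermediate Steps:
W(p) = -3 (W(p) = 3*(-1 - 1*0) = 3*(-1 + 0) = 3*(-1) = -3)
-4 + W(6)/14 = -4 - 3/14 = -59/14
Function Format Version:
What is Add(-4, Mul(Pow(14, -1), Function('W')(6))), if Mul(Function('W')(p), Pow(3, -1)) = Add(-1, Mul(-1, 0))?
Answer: Rational(-59, 14) ≈ -4.2143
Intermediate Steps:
Function('W')(p) = -3 (Function('W')(p) = Mul(3, Add(-1, Mul(-1, 0))) = Mul(3, Add(-1, 0)) = Mul(3, -1) = -3)
Add(-4, Mul(Pow(14, -1), Function('W')(6))) = Add(-4, Mul(Pow(14, -1), -3)) = Add(-4, Mul(Rational(1, 14), -3)) = Add(-4, Rational(-3, 14)) = Rational(-59, 14)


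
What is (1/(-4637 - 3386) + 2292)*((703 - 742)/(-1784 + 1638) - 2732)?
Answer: -7334026369595/1171358 ≈ -6.2611e+6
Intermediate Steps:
(1/(-4637 - 3386) + 2292)*((703 - 742)/(-1784 + 1638) - 2732) = (1/(-8023) + 2292)*(-39/(-146) - 2732) = (-1/8023 + 2292)*(-39*(-1/146) - 2732) = 18388715*(39/146 - 2732)/8023 = (18388715/8023)*(-398833/146) = -7334026369595/1171358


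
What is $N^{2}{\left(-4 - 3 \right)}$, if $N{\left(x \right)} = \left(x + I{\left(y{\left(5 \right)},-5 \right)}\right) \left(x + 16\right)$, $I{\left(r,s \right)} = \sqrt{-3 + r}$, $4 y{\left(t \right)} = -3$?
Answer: $\frac{14661}{4} - 567 i \sqrt{15} \approx 3665.3 - 2196.0 i$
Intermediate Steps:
$y{\left(t \right)} = - \frac{3}{4}$ ($y{\left(t \right)} = \frac{1}{4} \left(-3\right) = - \frac{3}{4}$)
$N{\left(x \right)} = \left(16 + x\right) \left(x + \frac{i \sqrt{15}}{2}\right)$ ($N{\left(x \right)} = \left(x + \sqrt{-3 - \frac{3}{4}}\right) \left(x + 16\right) = \left(x + \sqrt{- \frac{15}{4}}\right) \left(16 + x\right) = \left(x + \frac{i \sqrt{15}}{2}\right) \left(16 + x\right) = \left(16 + x\right) \left(x + \frac{i \sqrt{15}}{2}\right)$)
$N^{2}{\left(-4 - 3 \right)} = \left(\left(-4 - 3\right)^{2} + 16 \left(-4 - 3\right) + 8 i \sqrt{15} + \frac{i \left(-4 - 3\right) \sqrt{15}}{2}\right)^{2} = \left(\left(-7\right)^{2} + 16 \left(-7\right) + 8 i \sqrt{15} + \frac{1}{2} i \left(-7\right) \sqrt{15}\right)^{2} = \left(49 - 112 + 8 i \sqrt{15} - \frac{7 i \sqrt{15}}{2}\right)^{2} = \left(-63 + \frac{9 i \sqrt{15}}{2}\right)^{2}$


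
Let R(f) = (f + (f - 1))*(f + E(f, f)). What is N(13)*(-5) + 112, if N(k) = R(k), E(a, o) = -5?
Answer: -888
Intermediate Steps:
R(f) = (-1 + 2*f)*(-5 + f) (R(f) = (f + (f - 1))*(f - 5) = (f + (-1 + f))*(-5 + f) = (-1 + 2*f)*(-5 + f))
N(k) = 5 - 11*k + 2*k**2
N(13)*(-5) + 112 = (5 - 11*13 + 2*13**2)*(-5) + 112 = (5 - 143 + 2*169)*(-5) + 112 = (5 - 143 + 338)*(-5) + 112 = 200*(-5) + 112 = -1000 + 112 = -888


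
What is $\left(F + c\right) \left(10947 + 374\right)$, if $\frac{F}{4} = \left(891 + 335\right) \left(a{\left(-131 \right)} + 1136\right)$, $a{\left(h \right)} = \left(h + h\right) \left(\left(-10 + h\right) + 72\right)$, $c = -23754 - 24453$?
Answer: $1066180635929$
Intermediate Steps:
$c = -48207$
$a{\left(h \right)} = 2 h \left(62 + h\right)$
$F = 94225456$ ($F = 4 \left(891 + 335\right) \left(2 \left(-131\right) \left(62 - 131\right) + 1136\right) = 4 \cdot 1226 \left(2 \left(-131\right) \left(-69\right) + 1136\right) = 4 \cdot 1226 \left(18078 + 1136\right) = 4 \cdot 1226 \cdot 19214 = 4 \cdot 23556364 = 94225456$)
$\left(F + c\right) \left(10947 + 374\right) = \left(94225456 - 48207\right) \left(10947 + 374\right) = 94177249 \cdot 11321 = 1066180635929$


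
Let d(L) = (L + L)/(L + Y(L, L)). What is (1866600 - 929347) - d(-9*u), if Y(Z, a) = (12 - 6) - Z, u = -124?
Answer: 936881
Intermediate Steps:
Y(Z, a) = 6 - Z
d(L) = L/3 (d(L) = (L + L)/(L + (6 - L)) = (2*L)/6 = (2*L)*(1/6) = L/3)
(1866600 - 929347) - d(-9*u) = (1866600 - 929347) - (-9*(-124))/3 = 937253 - 1116/3 = 937253 - 1*372 = 937253 - 372 = 936881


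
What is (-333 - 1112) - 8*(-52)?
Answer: -1029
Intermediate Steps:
(-333 - 1112) - 8*(-52) = -1445 + 416 = -1029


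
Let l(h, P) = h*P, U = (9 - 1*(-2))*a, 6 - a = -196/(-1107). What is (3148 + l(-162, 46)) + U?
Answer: -4693622/1107 ≈ -4239.9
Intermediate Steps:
a = 6446/1107 (a = 6 - (-196)/(-1107) = 6 - (-196)*(-1)/1107 = 6 - 1*196/1107 = 6 - 196/1107 = 6446/1107 ≈ 5.8229)
U = 70906/1107 (U = (9 - 1*(-2))*(6446/1107) = (9 + 2)*(6446/1107) = 11*(6446/1107) = 70906/1107 ≈ 64.052)
l(h, P) = P*h
(3148 + l(-162, 46)) + U = (3148 + 46*(-162)) + 70906/1107 = (3148 - 7452) + 70906/1107 = -4304 + 70906/1107 = -4693622/1107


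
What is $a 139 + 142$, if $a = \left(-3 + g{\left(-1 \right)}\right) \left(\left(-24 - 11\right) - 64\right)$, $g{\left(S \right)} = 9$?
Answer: $-82424$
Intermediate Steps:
$a = -594$ ($a = \left(-3 + 9\right) \left(\left(-24 - 11\right) - 64\right) = 6 \left(\left(-24 - 11\right) - 64\right) = 6 \left(-35 - 64\right) = 6 \left(-99\right) = -594$)
$a 139 + 142 = \left(-594\right) 139 + 142 = -82566 + 142 = -82424$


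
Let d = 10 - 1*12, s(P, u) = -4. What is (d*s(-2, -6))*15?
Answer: 120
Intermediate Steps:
d = -2 (d = 10 - 12 = -2)
(d*s(-2, -6))*15 = -2*(-4)*15 = 8*15 = 120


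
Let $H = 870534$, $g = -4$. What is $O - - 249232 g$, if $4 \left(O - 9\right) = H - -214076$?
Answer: $- \frac{1451533}{2} \approx -7.2577 \cdot 10^{5}$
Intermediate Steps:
$O = \frac{542323}{2}$ ($O = 9 + \frac{870534 - -214076}{4} = 9 + \frac{870534 + 214076}{4} = 9 + \frac{1}{4} \cdot 1084610 = 9 + \frac{542305}{2} = \frac{542323}{2} \approx 2.7116 \cdot 10^{5}$)
$O - - 249232 g = \frac{542323}{2} - \left(-249232\right) \left(-4\right) = \frac{542323}{2} - 996928 = - \frac{1451533}{2}$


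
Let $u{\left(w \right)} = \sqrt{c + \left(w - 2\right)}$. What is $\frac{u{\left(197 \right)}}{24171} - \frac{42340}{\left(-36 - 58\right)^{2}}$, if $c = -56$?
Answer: $- \frac{10585}{2209} + \frac{\sqrt{139}}{24171} \approx -4.7913$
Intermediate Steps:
$u{\left(w \right)} = \sqrt{-58 + w}$ ($u{\left(w \right)} = \sqrt{-56 + \left(w - 2\right)} = \sqrt{-56 + \left(-2 + w\right)} = \sqrt{-58 + w}$)
$\frac{u{\left(197 \right)}}{24171} - \frac{42340}{\left(-36 - 58\right)^{2}} = \frac{\sqrt{-58 + 197}}{24171} - \frac{42340}{\left(-36 - 58\right)^{2}} = \sqrt{139} \cdot \frac{1}{24171} - \frac{42340}{\left(-94\right)^{2}} = \frac{\sqrt{139}}{24171} - \frac{42340}{8836} = \frac{\sqrt{139}}{24171} - \frac{10585}{2209} = - \frac{10585}{2209} + \frac{\sqrt{139}}{24171}$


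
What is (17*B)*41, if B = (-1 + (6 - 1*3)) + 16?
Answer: 12546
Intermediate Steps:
B = 18 (B = (-1 + (6 - 3)) + 16 = (-1 + 3) + 16 = 2 + 16 = 18)
(17*B)*41 = (17*18)*41 = 306*41 = 12546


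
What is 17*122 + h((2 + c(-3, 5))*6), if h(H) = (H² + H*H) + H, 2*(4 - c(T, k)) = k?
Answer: 2977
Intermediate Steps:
c(T, k) = 4 - k/2
h(H) = H + 2*H² (h(H) = (H² + H²) + H = 2*H² + H = H + 2*H²)
17*122 + h((2 + c(-3, 5))*6) = 17*122 + ((2 + (4 - ½*5))*6)*(1 + 2*((2 + (4 - ½*5))*6)) = 2074 + ((2 + (4 - 5/2))*6)*(1 + 2*((2 + (4 - 5/2))*6)) = 2074 + ((2 + 3/2)*6)*(1 + 2*((2 + 3/2)*6)) = 2074 + ((7/2)*6)*(1 + 2*((7/2)*6)) = 2074 + 21*(1 + 2*21) = 2074 + 21*(1 + 42) = 2074 + 21*43 = 2074 + 903 = 2977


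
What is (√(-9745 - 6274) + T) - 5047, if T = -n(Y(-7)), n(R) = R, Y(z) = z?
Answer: -5040 + I*√16019 ≈ -5040.0 + 126.57*I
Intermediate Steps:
T = 7 (T = -1*(-7) = 7)
(√(-9745 - 6274) + T) - 5047 = (√(-9745 - 6274) + 7) - 5047 = (√(-16019) + 7) - 5047 = (I*√16019 + 7) - 5047 = (7 + I*√16019) - 5047 = -5040 + I*√16019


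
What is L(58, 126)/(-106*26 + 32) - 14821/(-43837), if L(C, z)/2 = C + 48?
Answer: 7769740/29852997 ≈ 0.26027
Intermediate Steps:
L(C, z) = 96 + 2*C (L(C, z) = 2*(C + 48) = 2*(48 + C) = 96 + 2*C)
L(58, 126)/(-106*26 + 32) - 14821/(-43837) = (96 + 2*58)/(-106*26 + 32) - 14821/(-43837) = (96 + 116)/(-2756 + 32) - 14821*(-1/43837) = 212/(-2724) + 14821/43837 = 212*(-1/2724) + 14821/43837 = -53/681 + 14821/43837 = 7769740/29852997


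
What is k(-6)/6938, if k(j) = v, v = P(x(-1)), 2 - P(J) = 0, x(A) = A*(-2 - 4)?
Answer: 1/3469 ≈ 0.00028827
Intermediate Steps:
x(A) = -6*A (x(A) = A*(-6) = -6*A)
P(J) = 2 (P(J) = 2 - 1*0 = 2 + 0 = 2)
v = 2
k(j) = 2
k(-6)/6938 = 2/6938 = 2*(1/6938) = 1/3469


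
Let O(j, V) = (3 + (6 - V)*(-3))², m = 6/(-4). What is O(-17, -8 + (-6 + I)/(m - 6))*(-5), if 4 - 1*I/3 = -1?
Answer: -45369/5 ≈ -9073.8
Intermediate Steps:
I = 15 (I = 12 - 3*(-1) = 12 + 3 = 15)
m = -3/2 (m = 6*(-¼) = -3/2 ≈ -1.5000)
O(j, V) = (-15 + 3*V)² (O(j, V) = (3 + (-18 + 3*V))² = (-15 + 3*V)²)
O(-17, -8 + (-6 + I)/(m - 6))*(-5) = (9*(-5 + (-8 + (-6 + 15)/(-3/2 - 6)))²)*(-5) = (9*(-5 + (-8 + 9/(-15/2)))²)*(-5) = (9*(-5 + (-8 + 9*(-2/15)))²)*(-5) = (9*(-5 + (-8 - 6/5))²)*(-5) = (9*(-5 - 46/5)²)*(-5) = (9*(-71/5)²)*(-5) = (9*(5041/25))*(-5) = (45369/25)*(-5) = -45369/5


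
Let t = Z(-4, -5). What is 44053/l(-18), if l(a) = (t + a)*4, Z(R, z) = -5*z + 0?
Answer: 44053/28 ≈ 1573.3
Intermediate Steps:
Z(R, z) = -5*z
t = 25 (t = -5*(-5) = 25)
l(a) = 100 + 4*a (l(a) = (25 + a)*4 = 100 + 4*a)
44053/l(-18) = 44053/(100 + 4*(-18)) = 44053/(100 - 72) = 44053/28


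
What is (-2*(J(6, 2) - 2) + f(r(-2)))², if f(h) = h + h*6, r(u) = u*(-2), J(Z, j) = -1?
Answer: 1156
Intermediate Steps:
r(u) = -2*u
f(h) = 7*h (f(h) = h + 6*h = 7*h)
(-2*(J(6, 2) - 2) + f(r(-2)))² = (-2*(-1 - 2) + 7*(-2*(-2)))² = (-2*(-3) + 7*4)² = (6 + 28)² = 34² = 1156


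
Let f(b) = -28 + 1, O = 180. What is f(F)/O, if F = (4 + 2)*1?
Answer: -3/20 ≈ -0.15000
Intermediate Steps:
F = 6 (F = 6*1 = 6)
f(b) = -27
f(F)/O = -27/180 = -27*1/180 = -3/20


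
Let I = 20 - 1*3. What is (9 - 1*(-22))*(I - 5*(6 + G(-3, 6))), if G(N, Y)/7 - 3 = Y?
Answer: -10168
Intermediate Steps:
I = 17 (I = 20 - 3 = 17)
G(N, Y) = 21 + 7*Y
(9 - 1*(-22))*(I - 5*(6 + G(-3, 6))) = (9 - 1*(-22))*(17 - 5*(6 + (21 + 7*6))) = (9 + 22)*(17 - 5*(6 + (21 + 42))) = 31*(17 - 5*(6 + 63)) = 31*(17 - 5*69) = 31*(17 - 345) = 31*(-328) = -10168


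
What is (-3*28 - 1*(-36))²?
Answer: 2304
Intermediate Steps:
(-3*28 - 1*(-36))² = (-84 + 36)² = (-48)² = 2304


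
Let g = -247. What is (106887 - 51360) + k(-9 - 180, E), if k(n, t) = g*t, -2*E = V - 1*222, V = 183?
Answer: 101421/2 ≈ 50711.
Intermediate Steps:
E = 39/2 (E = -(183 - 1*222)/2 = -(183 - 222)/2 = -1/2*(-39) = 39/2 ≈ 19.500)
k(n, t) = -247*t
(106887 - 51360) + k(-9 - 180, E) = (106887 - 51360) - 247*39/2 = 55527 - 9633/2 = 101421/2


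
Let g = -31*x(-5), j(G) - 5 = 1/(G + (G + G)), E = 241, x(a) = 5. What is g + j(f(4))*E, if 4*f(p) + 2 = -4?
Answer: 8968/9 ≈ 996.44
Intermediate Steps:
f(p) = -3/2 (f(p) = -1/2 + (1/4)*(-4) = -1/2 - 1 = -3/2)
j(G) = 5 + 1/(3*G) (j(G) = 5 + 1/(G + (G + G)) = 5 + 1/(G + 2*G) = 5 + 1/(3*G))
g = -155 (g = -31*5 = -155)
g + j(f(4))*E = -155 + (5 + 1/(3*(-3/2)))*241 = -155 + (5 + (1/3)*(-2/3))*241 = -155 + (5 - 2/9)*241 = -155 + (43/9)*241 = -155 + 10363/9 = 8968/9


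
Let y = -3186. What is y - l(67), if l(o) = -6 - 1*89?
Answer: -3091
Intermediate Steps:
l(o) = -95 (l(o) = -6 - 89 = -95)
y - l(67) = -3186 - 1*(-95) = -3186 + 95 = -3091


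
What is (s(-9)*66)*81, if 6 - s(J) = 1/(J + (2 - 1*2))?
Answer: 32670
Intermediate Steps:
s(J) = 6 - 1/J (s(J) = 6 - 1/(J + (2 - 1*2)) = 6 - 1/(J + (2 - 2)) = 6 - 1/(J + 0) = 6 - 1/J)
(s(-9)*66)*81 = ((6 - 1/(-9))*66)*81 = ((6 - 1*(-⅑))*66)*81 = ((6 + ⅑)*66)*81 = ((55/9)*66)*81 = (1210/3)*81 = 32670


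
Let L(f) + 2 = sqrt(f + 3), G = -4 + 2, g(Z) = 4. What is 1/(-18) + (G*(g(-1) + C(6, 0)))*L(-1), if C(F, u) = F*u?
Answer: 287/18 - 8*sqrt(2) ≈ 4.6307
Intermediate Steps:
G = -2
L(f) = -2 + sqrt(3 + f) (L(f) = -2 + sqrt(f + 3) = -2 + sqrt(3 + f))
1/(-18) + (G*(g(-1) + C(6, 0)))*L(-1) = 1/(-18) + (-2*(4 + 6*0))*(-2 + sqrt(3 - 1)) = -1/18 + (-2*(4 + 0))*(-2 + sqrt(2)) = -1/18 + (-2*4)*(-2 + sqrt(2)) = -1/18 - 8*(-2 + sqrt(2)) = -1/18 + (16 - 8*sqrt(2)) = 287/18 - 8*sqrt(2)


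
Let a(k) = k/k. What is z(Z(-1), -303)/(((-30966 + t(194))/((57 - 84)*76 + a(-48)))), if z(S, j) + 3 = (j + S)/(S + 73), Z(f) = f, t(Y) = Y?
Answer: -19045/39564 ≈ -0.48137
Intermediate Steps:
a(k) = 1
z(S, j) = -3 + (S + j)/(73 + S) (z(S, j) = -3 + (j + S)/(S + 73) = -3 + (S + j)/(73 + S))
z(Z(-1), -303)/(((-30966 + t(194))/((57 - 84)*76 + a(-48)))) = ((-219 - 303 - 2*(-1))/(73 - 1))/(((-30966 + 194)/((57 - 84)*76 + 1))) = ((-219 - 303 + 2)/72)/((-30772/(-27*76 + 1))) = ((1/72)*(-520))/((-30772/(-2052 + 1))) = -65/(9*((-30772/(-2051)))) = -65/(9*((-30772*(-1/2051)))) = -65/(9*4396/293) = -65/9*293/4396 = -19045/39564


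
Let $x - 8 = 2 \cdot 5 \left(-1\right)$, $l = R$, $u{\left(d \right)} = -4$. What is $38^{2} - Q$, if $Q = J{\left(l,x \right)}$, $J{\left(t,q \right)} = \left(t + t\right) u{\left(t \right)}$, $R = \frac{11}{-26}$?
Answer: $\frac{18728}{13} \approx 1440.6$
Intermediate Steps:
$R = - \frac{11}{26}$ ($R = 11 \left(- \frac{1}{26}\right) = - \frac{11}{26} \approx -0.42308$)
$l = - \frac{11}{26} \approx -0.42308$
$x = -2$ ($x = 8 + 2 \cdot 5 \left(-1\right) = 8 + 10 \left(-1\right) = 8 - 10 = -2$)
$J{\left(t,q \right)} = - 8 t$ ($J{\left(t,q \right)} = \left(t + t\right) \left(-4\right) = 2 t \left(-4\right) = - 8 t$)
$Q = \frac{44}{13}$ ($Q = \left(-8\right) \left(- \frac{11}{26}\right) = \frac{44}{13} \approx 3.3846$)
$38^{2} - Q = 38^{2} - \frac{44}{13} = 1444 - \frac{44}{13} = \frac{18728}{13}$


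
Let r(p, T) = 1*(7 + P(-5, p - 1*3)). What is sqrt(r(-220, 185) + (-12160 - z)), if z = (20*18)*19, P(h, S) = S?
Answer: 4*I*sqrt(1201) ≈ 138.62*I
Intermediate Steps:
z = 6840 (z = 360*19 = 6840)
r(p, T) = 4 + p (r(p, T) = 1*(7 + (p - 1*3)) = 1*(7 + (p - 3)) = 1*(7 + (-3 + p)) = 1*(4 + p) = 4 + p)
sqrt(r(-220, 185) + (-12160 - z)) = sqrt((4 - 220) + (-12160 - 1*6840)) = sqrt(-216 + (-12160 - 6840)) = sqrt(-216 - 19000) = sqrt(-19216) = 4*I*sqrt(1201)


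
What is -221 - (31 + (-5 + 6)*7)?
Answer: -259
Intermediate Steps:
-221 - (31 + (-5 + 6)*7) = -221 - (31 + 1*7) = -221 - (31 + 7) = -221 - 1*38 = -221 - 38 = -259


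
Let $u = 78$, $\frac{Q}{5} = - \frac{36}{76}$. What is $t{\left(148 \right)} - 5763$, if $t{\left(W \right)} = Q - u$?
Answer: $- \frac{111024}{19} \approx -5843.4$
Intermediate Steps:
$Q = - \frac{45}{19}$ ($Q = 5 \left(- \frac{36}{76}\right) = 5 \left(\left(-36\right) \frac{1}{76}\right) = 5 \left(- \frac{9}{19}\right) = - \frac{45}{19} \approx -2.3684$)
$t{\left(W \right)} = - \frac{1527}{19}$ ($t{\left(W \right)} = - \frac{45}{19} - 78 = - \frac{1527}{19}$)
$t{\left(148 \right)} - 5763 = - \frac{1527}{19} - 5763 = - \frac{111024}{19}$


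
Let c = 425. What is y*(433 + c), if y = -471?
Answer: -404118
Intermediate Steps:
y*(433 + c) = -471*(433 + 425) = -471*858 = -404118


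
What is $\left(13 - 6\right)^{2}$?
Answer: $49$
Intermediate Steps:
$\left(13 - 6\right)^{2} = 7^{2} = 49$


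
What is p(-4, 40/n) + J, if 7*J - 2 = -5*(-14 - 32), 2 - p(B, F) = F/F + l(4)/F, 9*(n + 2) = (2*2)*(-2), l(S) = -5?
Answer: 8513/252 ≈ 33.782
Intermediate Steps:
n = -26/9 (n = -2 + ((2*2)*(-2))/9 = -2 + (4*(-2))/9 = -2 + (1/9)*(-8) = -2 - 8/9 = -26/9 ≈ -2.8889)
p(B, F) = 1 + 5/F (p(B, F) = 2 - (F/F - 5/F) = 2 - (1 - 5/F) = 2 + (-1 + 5/F) = 1 + 5/F)
J = 232/7 (J = 2/7 + (-5*(-14 - 32))/7 = 2/7 + (-5*(-46))/7 = 2/7 + (1/7)*230 = 2/7 + 230/7 = 232/7 ≈ 33.143)
p(-4, 40/n) + J = (5 + 40/(-26/9))/((40/(-26/9))) + 232/7 = (5 + 40*(-9/26))/((40*(-9/26))) + 232/7 = (5 - 180/13)/(-180/13) + 232/7 = -13/180*(-115/13) + 232/7 = 23/36 + 232/7 = 8513/252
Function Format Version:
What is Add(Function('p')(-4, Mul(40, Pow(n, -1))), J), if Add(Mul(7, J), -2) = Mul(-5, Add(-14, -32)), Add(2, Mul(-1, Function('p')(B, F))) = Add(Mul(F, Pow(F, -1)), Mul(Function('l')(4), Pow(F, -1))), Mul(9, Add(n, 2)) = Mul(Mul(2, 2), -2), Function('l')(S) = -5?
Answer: Rational(8513, 252) ≈ 33.782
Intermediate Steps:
n = Rational(-26, 9) (n = Add(-2, Mul(Rational(1, 9), Mul(Mul(2, 2), -2))) = Add(-2, Mul(Rational(1, 9), Mul(4, -2))) = Add(-2, Mul(Rational(1, 9), -8)) = Add(-2, Rational(-8, 9)) = Rational(-26, 9) ≈ -2.8889)
Function('p')(B, F) = Add(1, Mul(5, Pow(F, -1))) (Function('p')(B, F) = Add(2, Mul(-1, Add(Mul(F, Pow(F, -1)), Mul(-5, Pow(F, -1))))) = Add(2, Mul(-1, Add(1, Mul(-5, Pow(F, -1))))) = Add(2, Add(-1, Mul(5, Pow(F, -1)))) = Add(1, Mul(5, Pow(F, -1))))
J = Rational(232, 7) (J = Add(Rational(2, 7), Mul(Rational(1, 7), Mul(-5, Add(-14, -32)))) = Add(Rational(2, 7), Mul(Rational(1, 7), Mul(-5, -46))) = Add(Rational(2, 7), Mul(Rational(1, 7), 230)) = Add(Rational(2, 7), Rational(230, 7)) = Rational(232, 7) ≈ 33.143)
Add(Function('p')(-4, Mul(40, Pow(n, -1))), J) = Add(Mul(Pow(Mul(40, Pow(Rational(-26, 9), -1)), -1), Add(5, Mul(40, Pow(Rational(-26, 9), -1)))), Rational(232, 7)) = Add(Mul(Pow(Mul(40, Rational(-9, 26)), -1), Add(5, Mul(40, Rational(-9, 26)))), Rational(232, 7)) = Add(Mul(Pow(Rational(-180, 13), -1), Add(5, Rational(-180, 13))), Rational(232, 7)) = Add(Mul(Rational(-13, 180), Rational(-115, 13)), Rational(232, 7)) = Add(Rational(23, 36), Rational(232, 7)) = Rational(8513, 252)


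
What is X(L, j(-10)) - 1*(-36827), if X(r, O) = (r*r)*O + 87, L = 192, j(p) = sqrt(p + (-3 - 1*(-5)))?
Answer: 36914 + 73728*I*sqrt(2) ≈ 36914.0 + 1.0427e+5*I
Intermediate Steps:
j(p) = sqrt(2 + p) (j(p) = sqrt(p + (-3 + 5)) = sqrt(p + 2) = sqrt(2 + p))
X(r, O) = 87 + O*r**2 (X(r, O) = r**2*O + 87 = O*r**2 + 87 = 87 + O*r**2)
X(L, j(-10)) - 1*(-36827) = (87 + sqrt(2 - 10)*192**2) - 1*(-36827) = (87 + sqrt(-8)*36864) + 36827 = (87 + (2*I*sqrt(2))*36864) + 36827 = (87 + 73728*I*sqrt(2)) + 36827 = 36914 + 73728*I*sqrt(2)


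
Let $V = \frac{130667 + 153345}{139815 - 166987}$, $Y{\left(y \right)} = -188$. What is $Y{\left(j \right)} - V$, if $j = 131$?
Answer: $- \frac{1206081}{6793} \approx -177.55$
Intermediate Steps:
$V = - \frac{71003}{6793}$ ($V = \frac{284012}{-27172} = 284012 \left(- \frac{1}{27172}\right) = - \frac{71003}{6793} \approx -10.452$)
$Y{\left(j \right)} - V = -188 - - \frac{71003}{6793} = -188 + \frac{71003}{6793} = - \frac{1206081}{6793}$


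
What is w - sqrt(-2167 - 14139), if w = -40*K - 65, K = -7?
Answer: 215 - I*sqrt(16306) ≈ 215.0 - 127.69*I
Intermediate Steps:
w = 215 (w = -40*(-7) - 65 = 280 - 65 = 215)
w - sqrt(-2167 - 14139) = 215 - sqrt(-2167 - 14139) = 215 - sqrt(-16306) = 215 - I*sqrt(16306)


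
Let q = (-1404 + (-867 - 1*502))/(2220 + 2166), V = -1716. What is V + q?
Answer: -7529149/4386 ≈ -1716.6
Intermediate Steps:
q = -2773/4386 (q = (-1404 + (-867 - 502))/4386 = (-1404 - 1369)*(1/4386) = -2773*1/4386 = -2773/4386 ≈ -0.63224)
V + q = -1716 - 2773/4386 = -7529149/4386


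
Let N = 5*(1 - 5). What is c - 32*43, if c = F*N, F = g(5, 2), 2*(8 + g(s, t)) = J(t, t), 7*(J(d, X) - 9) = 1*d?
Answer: -9162/7 ≈ -1308.9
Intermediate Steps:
J(d, X) = 9 + d/7 (J(d, X) = 9 + (1*d)/7 = 9 + d/7)
N = -20 (N = 5*(-4) = -20)
g(s, t) = -7/2 + t/14 (g(s, t) = -8 + (9 + t/7)/2 = -8 + (9/2 + t/14) = -7/2 + t/14)
F = -47/14 (F = -7/2 + (1/14)*2 = -7/2 + 1/7 = -47/14 ≈ -3.3571)
c = 470/7 (c = -47/14*(-20) = 470/7 ≈ 67.143)
c - 32*43 = 470/7 - 32*43 = 470/7 - 1376 = -9162/7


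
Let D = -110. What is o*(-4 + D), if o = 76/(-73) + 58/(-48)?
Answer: 74879/292 ≈ 256.44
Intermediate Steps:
o = -3941/1752 (o = 76*(-1/73) + 58*(-1/48) = -76/73 - 29/24 = -3941/1752 ≈ -2.2494)
o*(-4 + D) = -3941*(-4 - 110)/1752 = -3941/1752*(-114) = 74879/292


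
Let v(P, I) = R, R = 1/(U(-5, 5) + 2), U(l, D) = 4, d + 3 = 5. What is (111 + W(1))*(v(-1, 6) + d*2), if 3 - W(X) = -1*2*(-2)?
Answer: 1375/3 ≈ 458.33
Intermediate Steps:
d = 2 (d = -3 + 5 = 2)
R = ⅙ (R = 1/(4 + 2) = 1/6 = ⅙ ≈ 0.16667)
v(P, I) = ⅙
W(X) = -1 (W(X) = 3 - (-1*2)*(-2) = 3 - (-2)*(-2) = 3 - 1*4 = 3 - 4 = -1)
(111 + W(1))*(v(-1, 6) + d*2) = (111 - 1)*(⅙ + 2*2) = 110*(⅙ + 4) = 110*(25/6) = 1375/3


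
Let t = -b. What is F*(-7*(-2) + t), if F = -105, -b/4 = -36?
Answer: 13650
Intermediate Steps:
b = 144 (b = -4*(-36) = 144)
t = -144 (t = -1*144 = -144)
F*(-7*(-2) + t) = -105*(-7*(-2) - 144) = -105*(14 - 144) = -105*(-130) = 13650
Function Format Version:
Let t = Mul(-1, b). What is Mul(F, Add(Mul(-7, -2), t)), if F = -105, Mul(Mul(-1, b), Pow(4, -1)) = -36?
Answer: 13650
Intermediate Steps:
b = 144 (b = Mul(-4, -36) = 144)
t = -144 (t = Mul(-1, 144) = -144)
Mul(F, Add(Mul(-7, -2), t)) = Mul(-105, Add(Mul(-7, -2), -144)) = Mul(-105, Add(14, -144)) = Mul(-105, -130) = 13650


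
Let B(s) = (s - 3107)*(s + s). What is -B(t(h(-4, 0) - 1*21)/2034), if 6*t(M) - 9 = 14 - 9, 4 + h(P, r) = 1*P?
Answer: 132712349/18617202 ≈ 7.1285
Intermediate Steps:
h(P, r) = -4 + P (h(P, r) = -4 + 1*P = -4 + P)
t(M) = 7/3 (t(M) = 3/2 + (14 - 9)/6 = 3/2 + (⅙)*5 = 3/2 + ⅚ = 7/3)
B(s) = 2*s*(-3107 + s) (B(s) = (-3107 + s)*(2*s) = 2*s*(-3107 + s))
-B(t(h(-4, 0) - 1*21)/2034) = -2*(7/3)/2034*(-3107 + (7/3)/2034) = -2*(7/3)*(1/2034)*(-3107 + (7/3)*(1/2034)) = -2*7*(-3107 + 7/6102)/6102 = -2*7*(-18958907)/(6102*6102) = -1*(-132712349/18617202) = 132712349/18617202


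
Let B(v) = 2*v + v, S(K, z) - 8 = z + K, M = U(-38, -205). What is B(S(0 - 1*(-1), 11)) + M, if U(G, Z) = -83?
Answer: -23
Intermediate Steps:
M = -83
S(K, z) = 8 + K + z (S(K, z) = 8 + (z + K) = 8 + (K + z) = 8 + K + z)
B(v) = 3*v
B(S(0 - 1*(-1), 11)) + M = 3*(8 + (0 - 1*(-1)) + 11) - 83 = 3*(8 + (0 + 1) + 11) - 83 = 3*(8 + 1 + 11) - 83 = 3*20 - 83 = 60 - 83 = -23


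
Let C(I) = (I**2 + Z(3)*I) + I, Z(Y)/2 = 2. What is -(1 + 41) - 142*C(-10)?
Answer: -7142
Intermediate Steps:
Z(Y) = 4 (Z(Y) = 2*2 = 4)
C(I) = I**2 + 5*I (C(I) = (I**2 + 4*I) + I = I**2 + 5*I)
-(1 + 41) - 142*C(-10) = -(1 + 41) - (-1420)*(5 - 10) = -1*42 - (-1420)*(-5) = -42 - 142*50 = -42 - 7100 = -7142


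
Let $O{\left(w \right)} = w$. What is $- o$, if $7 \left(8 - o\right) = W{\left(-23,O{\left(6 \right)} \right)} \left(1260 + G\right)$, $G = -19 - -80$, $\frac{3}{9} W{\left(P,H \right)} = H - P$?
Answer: $\frac{114871}{7} \approx 16410.0$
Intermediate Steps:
$W{\left(P,H \right)} = - 3 P + 3 H$ ($W{\left(P,H \right)} = 3 \left(H - P\right) = - 3 P + 3 H$)
$G = 61$ ($G = -19 + 80 = 61$)
$o = - \frac{114871}{7}$ ($o = 8 - \frac{\left(\left(-3\right) \left(-23\right) + 3 \cdot 6\right) \left(1260 + 61\right)}{7} = 8 - \frac{\left(69 + 18\right) 1321}{7} = 8 - \frac{87 \cdot 1321}{7} = 8 - \frac{114927}{7} = - \frac{114871}{7} \approx -16410.0$)
$- o = \left(-1\right) \left(- \frac{114871}{7}\right) = \frac{114871}{7}$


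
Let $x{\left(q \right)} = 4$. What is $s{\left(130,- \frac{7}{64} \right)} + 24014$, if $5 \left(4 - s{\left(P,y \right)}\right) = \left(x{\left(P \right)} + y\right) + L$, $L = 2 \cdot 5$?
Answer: $\frac{7684871}{320} \approx 24015.0$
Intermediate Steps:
$L = 10$
$s{\left(P,y \right)} = \frac{6}{5} - \frac{y}{5}$ ($s{\left(P,y \right)} = 4 - \frac{\left(4 + y\right) + 10}{5} = 4 - \frac{14 + y}{5} = 4 - \left(\frac{14}{5} + \frac{y}{5}\right) = \frac{6}{5} - \frac{y}{5}$)
$s{\left(130,- \frac{7}{64} \right)} + 24014 = \left(\frac{6}{5} - \frac{\left(-7\right) \frac{1}{64}}{5}\right) + 24014 = \left(\frac{6}{5} - - \frac{7}{320}\right) + 24014 = \left(\frac{6}{5} + \frac{7}{320}\right) + 24014 = \frac{391}{320} + 24014 = \frac{7684871}{320}$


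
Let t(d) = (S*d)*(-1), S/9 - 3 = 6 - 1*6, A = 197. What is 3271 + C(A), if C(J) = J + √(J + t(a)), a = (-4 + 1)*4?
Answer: 3468 + √521 ≈ 3490.8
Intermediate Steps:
S = 27 (S = 27 + 9*(6 - 1*6) = 27 + 9*(6 - 6) = 27 + 9*0 = 27 + 0 = 27)
a = -12 (a = -3*4 = -12)
t(d) = -27*d (t(d) = (27*d)*(-1) = -27*d)
C(J) = J + √(324 + J) (C(J) = J + √(J - 27*(-12)) = J + √(J + 324) = J + √(324 + J))
3271 + C(A) = 3271 + (197 + √(324 + 197)) = 3271 + (197 + √521) = 3468 + √521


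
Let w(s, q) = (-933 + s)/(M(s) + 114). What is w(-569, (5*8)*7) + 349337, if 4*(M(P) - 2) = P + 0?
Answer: 36686393/105 ≈ 3.4939e+5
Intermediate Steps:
M(P) = 2 + P/4 (M(P) = 2 + (P + 0)/4 = 2 + P/4)
w(s, q) = (-933 + s)/(116 + s/4) (w(s, q) = (-933 + s)/((2 + s/4) + 114) = (-933 + s)/(116 + s/4))
w(-569, (5*8)*7) + 349337 = 4*(-933 - 569)/(464 - 569) + 349337 = 4*(-1502)/(-105) + 349337 = 4*(-1/105)*(-1502) + 349337 = 6008/105 + 349337 = 36686393/105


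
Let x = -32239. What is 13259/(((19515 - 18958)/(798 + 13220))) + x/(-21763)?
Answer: 4044990596229/12121991 ≈ 3.3369e+5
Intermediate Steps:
13259/(((19515 - 18958)/(798 + 13220))) + x/(-21763) = 13259/(((19515 - 18958)/(798 + 13220))) - 32239/(-21763) = 13259/((557/14018)) - 32239*(-1/21763) = 13259/((557*(1/14018))) + 32239/21763 = 13259/(557/14018) + 32239/21763 = 13259*(14018/557) + 32239/21763 = 185864662/557 + 32239/21763 = 4044990596229/12121991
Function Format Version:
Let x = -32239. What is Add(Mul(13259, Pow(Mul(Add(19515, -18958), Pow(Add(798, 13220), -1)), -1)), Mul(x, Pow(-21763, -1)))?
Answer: Rational(4044990596229, 12121991) ≈ 3.3369e+5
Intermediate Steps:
Add(Mul(13259, Pow(Mul(Add(19515, -18958), Pow(Add(798, 13220), -1)), -1)), Mul(x, Pow(-21763, -1))) = Add(Mul(13259, Pow(Mul(Add(19515, -18958), Pow(Add(798, 13220), -1)), -1)), Mul(-32239, Pow(-21763, -1))) = Add(Mul(13259, Pow(Mul(557, Pow(14018, -1)), -1)), Mul(-32239, Rational(-1, 21763))) = Add(Mul(13259, Pow(Mul(557, Rational(1, 14018)), -1)), Rational(32239, 21763)) = Add(Mul(13259, Pow(Rational(557, 14018), -1)), Rational(32239, 21763)) = Add(Mul(13259, Rational(14018, 557)), Rational(32239, 21763)) = Add(Rational(185864662, 557), Rational(32239, 21763)) = Rational(4044990596229, 12121991)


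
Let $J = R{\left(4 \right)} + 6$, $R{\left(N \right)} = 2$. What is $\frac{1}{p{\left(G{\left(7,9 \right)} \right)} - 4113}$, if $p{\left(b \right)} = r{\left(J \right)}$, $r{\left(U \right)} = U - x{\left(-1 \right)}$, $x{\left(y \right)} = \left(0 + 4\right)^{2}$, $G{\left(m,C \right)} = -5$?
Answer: $- \frac{1}{4121} \approx -0.00024266$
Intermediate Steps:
$x{\left(y \right)} = 16$ ($x{\left(y \right)} = 4^{2} = 16$)
$J = 8$ ($J = 2 + 6 = 8$)
$r{\left(U \right)} = -16 + U$ ($r{\left(U \right)} = U - 16 = -16 + U$)
$p{\left(b \right)} = -8$ ($p{\left(b \right)} = -16 + 8 = -8$)
$\frac{1}{p{\left(G{\left(7,9 \right)} \right)} - 4113} = \frac{1}{-8 - 4113} = \frac{1}{-4121} = - \frac{1}{4121}$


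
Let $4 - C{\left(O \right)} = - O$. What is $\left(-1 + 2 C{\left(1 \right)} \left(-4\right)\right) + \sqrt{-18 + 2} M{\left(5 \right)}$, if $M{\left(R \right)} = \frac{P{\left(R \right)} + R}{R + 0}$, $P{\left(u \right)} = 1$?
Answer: $-41 + \frac{24 i}{5} \approx -41.0 + 4.8 i$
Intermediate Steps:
$C{\left(O \right)} = 4 + O$ ($C{\left(O \right)} = 4 - - O = 4 + O$)
$M{\left(R \right)} = \frac{1 + R}{R}$ ($M{\left(R \right)} = \frac{1 + R}{R + 0} = \frac{1 + R}{R}$)
$\left(-1 + 2 C{\left(1 \right)} \left(-4\right)\right) + \sqrt{-18 + 2} M{\left(5 \right)} = \left(-1 + 2 \left(4 + 1\right) \left(-4\right)\right) + \sqrt{-18 + 2} \frac{1 + 5}{5} = \left(-1 + 2 \cdot 5 \left(-4\right)\right) + \sqrt{-16} \cdot \frac{1}{5} \cdot 6 = \left(-1 + 10 \left(-4\right)\right) + 4 i \frac{6}{5} = \left(-1 - 40\right) + \frac{24 i}{5} = -41 + \frac{24 i}{5}$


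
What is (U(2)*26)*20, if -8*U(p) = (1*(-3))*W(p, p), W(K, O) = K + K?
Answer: 780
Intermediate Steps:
W(K, O) = 2*K
U(p) = 3*p/4 (U(p) = -1*(-3)*2*p/8 = -(-3)*2*p/8 = -(-3)*p/4 = 3*p/4)
(U(2)*26)*20 = (((3/4)*2)*26)*20 = ((3/2)*26)*20 = 39*20 = 780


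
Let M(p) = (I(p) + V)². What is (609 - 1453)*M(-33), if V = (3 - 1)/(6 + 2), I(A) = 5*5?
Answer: -2152411/4 ≈ -5.3810e+5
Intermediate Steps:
I(A) = 25
V = ¼ (V = 2/8 = 2*(⅛) = ¼ ≈ 0.25000)
M(p) = 10201/16 (M(p) = (25 + ¼)² = (101/4)² = 10201/16)
(609 - 1453)*M(-33) = (609 - 1453)*(10201/16) = -844*10201/16 = -2152411/4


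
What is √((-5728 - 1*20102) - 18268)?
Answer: I*√44098 ≈ 210.0*I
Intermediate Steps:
√((-5728 - 1*20102) - 18268) = √((-5728 - 20102) - 18268) = √(-25830 - 18268) = √(-44098) = I*√44098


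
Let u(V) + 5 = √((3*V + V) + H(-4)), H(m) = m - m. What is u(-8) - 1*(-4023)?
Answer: 4018 + 4*I*√2 ≈ 4018.0 + 5.6569*I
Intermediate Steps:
H(m) = 0
u(V) = -5 + 2*√V (u(V) = -5 + √((3*V + V) + 0) = -5 + √(4*V + 0) = -5 + √(4*V) = -5 + 2*√V)
u(-8) - 1*(-4023) = (-5 + 2*√(-8)) - 1*(-4023) = (-5 + 2*(2*I*√2)) + 4023 = (-5 + 4*I*√2) + 4023 = 4018 + 4*I*√2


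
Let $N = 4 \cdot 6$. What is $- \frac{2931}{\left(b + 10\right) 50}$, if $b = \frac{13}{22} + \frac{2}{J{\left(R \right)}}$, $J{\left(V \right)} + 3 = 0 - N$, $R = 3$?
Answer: $- \frac{870507}{156175} \approx -5.5739$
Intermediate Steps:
$N = 24$
$J{\left(V \right)} = -27$ ($J{\left(V \right)} = -3 + \left(0 - 24\right) = -3 - 24 = -27$)
$b = \frac{307}{594}$ ($b = \frac{13}{22} + \frac{2}{-27} = 13 \cdot \frac{1}{22} + 2 \left(- \frac{1}{27}\right) = \frac{13}{22} - \frac{2}{27} = \frac{307}{594} \approx 0.51684$)
$- \frac{2931}{\left(b + 10\right) 50} = - \frac{2931}{\left(\frac{307}{594} + 10\right) 50} = - \frac{2931}{\frac{6247}{594} \cdot 50} = - \frac{2931}{\frac{156175}{297}} = \left(-2931\right) \frac{297}{156175} = - \frac{870507}{156175}$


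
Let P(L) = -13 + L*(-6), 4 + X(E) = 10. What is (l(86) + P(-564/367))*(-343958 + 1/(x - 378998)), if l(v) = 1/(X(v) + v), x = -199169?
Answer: 25303006997450919/19521230588 ≈ 1.2962e+6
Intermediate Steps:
X(E) = 6 (X(E) = -4 + 10 = 6)
P(L) = -13 - 6*L
l(v) = 1/(6 + v)
(l(86) + P(-564/367))*(-343958 + 1/(x - 378998)) = (1/(6 + 86) + (-13 - (-3384)/367))*(-343958 + 1/(-199169 - 378998)) = (1/92 + (-13 - (-3384)/367))*(-343958 + 1/(-578167)) = (1/92 + (-13 - 6*(-564/367)))*(-343958 - 1/578167) = (1/92 + (-13 + 3384/367))*(-198865164987/578167) = (1/92 - 1387/367)*(-198865164987/578167) = -127237/33764*(-198865164987/578167) = 25303006997450919/19521230588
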